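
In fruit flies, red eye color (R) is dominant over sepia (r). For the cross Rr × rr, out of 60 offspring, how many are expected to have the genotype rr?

Punnett square for Rr × rr:
Offspring genotypes: 2 Rr, 2 rr
Total offspring: 4
Count with target: 2
Probability: 2/4 = 1/2
Expected count = 1/2 × 60 = 30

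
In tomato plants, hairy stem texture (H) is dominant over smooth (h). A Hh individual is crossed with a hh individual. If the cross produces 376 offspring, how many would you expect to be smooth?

Punnett square for Hh × hh:
Offspring genotypes: 2 Hh, 2 hh
hairy: 2, smooth: 2
smooth: 2 out of 4 → fraction 1/2
Expected count = 1/2 × 376 = 188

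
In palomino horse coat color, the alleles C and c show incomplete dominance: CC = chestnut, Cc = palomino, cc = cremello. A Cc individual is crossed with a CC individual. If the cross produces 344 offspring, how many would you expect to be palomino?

Punnett square for Cc × CC:
Offspring genotypes: 2 CC, 2 Cc
Phenotype counts: 2 chestnut, 2 palomino
palomino: 2 out of 4 → fraction 1/2
Expected count = 1/2 × 344 = 172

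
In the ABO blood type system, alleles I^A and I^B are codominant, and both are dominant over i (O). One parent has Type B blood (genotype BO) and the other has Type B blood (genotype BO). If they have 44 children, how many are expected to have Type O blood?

Cross: BO × BO
Possible offspring genotypes: 1 BB, 2 BO, 1 OO
Blood type counts: 3 Type B, 1 Type O
Probability of Type O: 1/4
Expected count = 1/4 × 44 = 11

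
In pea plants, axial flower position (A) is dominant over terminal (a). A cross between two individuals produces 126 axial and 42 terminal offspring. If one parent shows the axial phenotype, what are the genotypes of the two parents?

Observed offspring: 126 axial, 42 terminal
The observed ratio simplifies to 3:1. Terminal (aa) offspring appear, so each parent must contribute one a allele. The parent stated to show axial carries A, so it is Aa. The other parent is then either Aa or aa: Aa × aa would give a 1:1 split, whereas Aa × Aa gives 3:1 — matching the data. So both parents are heterozygous (Aa × Aa).
Parent genotypes: Aa × Aa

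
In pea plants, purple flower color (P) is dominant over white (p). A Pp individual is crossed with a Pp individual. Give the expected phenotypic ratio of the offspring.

Punnett square for Pp × Pp:
Offspring genotypes: 1 PP, 2 Pp, 1 pp
purple: 3, white: 1
Ratio: 3:1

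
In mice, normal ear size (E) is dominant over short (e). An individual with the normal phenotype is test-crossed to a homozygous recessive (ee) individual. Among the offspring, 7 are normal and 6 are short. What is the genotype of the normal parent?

Test cross: ? × ee
Offspring: 7 normal, 6 short — approximately 1:1.
A 1:1 ratio in a test cross indicates the unknown parent is heterozygous (Ee).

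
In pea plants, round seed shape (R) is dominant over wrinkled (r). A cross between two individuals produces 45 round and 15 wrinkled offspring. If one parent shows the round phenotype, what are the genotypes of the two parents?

Observed offspring: 45 round, 15 wrinkled
The observed ratio simplifies to 3:1. Wrinkled (rr) offspring appear, so each parent must contribute one r allele. The parent stated to show round carries R, so it is Rr. The other parent is then either Rr or rr: Rr × rr would give a 1:1 split, whereas Rr × Rr gives 3:1 — matching the data. So both parents are heterozygous (Rr × Rr).
Parent genotypes: Rr × Rr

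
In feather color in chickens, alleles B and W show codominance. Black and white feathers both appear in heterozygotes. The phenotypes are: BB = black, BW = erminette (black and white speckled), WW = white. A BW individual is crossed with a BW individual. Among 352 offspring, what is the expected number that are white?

Punnett square for BW × BW:
Offspring genotypes: 1 BB, 2 BW, 1 WW
Phenotype counts: 1 black, 2 erminette (black and white speckled), 1 white
white: 1 out of 4 → fraction 1/4
Expected count = 1/4 × 352 = 88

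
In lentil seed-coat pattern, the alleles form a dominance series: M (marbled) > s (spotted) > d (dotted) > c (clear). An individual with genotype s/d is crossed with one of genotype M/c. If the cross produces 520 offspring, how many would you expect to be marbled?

Cross: s/d × M/c
Allele dominance: M > s > d > c
Offspring genotypes: 1 M/s, 1 s/c, 1 M/d, 1 d/c
Phenotype counts: 2 marbled, 1 spotted, 1 dotted
marbled: 2 out of 4 → fraction 1/2
Expected count = 1/2 × 520 = 260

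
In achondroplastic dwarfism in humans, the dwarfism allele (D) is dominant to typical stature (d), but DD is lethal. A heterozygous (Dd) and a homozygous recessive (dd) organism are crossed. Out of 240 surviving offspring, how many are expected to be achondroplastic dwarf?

Cross: Dd × dd
Punnett square offspring (before lethality): 2 Dd, 2 dd
No DD offspring are produced in this cross.
achondroplastic dwarf: 2 out of 4 → fraction 1/2
Expected count = 1/2 × 240 = 120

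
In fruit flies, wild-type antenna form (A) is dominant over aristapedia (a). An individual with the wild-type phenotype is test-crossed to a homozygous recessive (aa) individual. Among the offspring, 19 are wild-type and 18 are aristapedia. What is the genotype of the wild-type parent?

Test cross: ? × aa
Offspring: 19 wild-type, 18 aristapedia — approximately 1:1.
A 1:1 ratio in a test cross indicates the unknown parent is heterozygous (Aa).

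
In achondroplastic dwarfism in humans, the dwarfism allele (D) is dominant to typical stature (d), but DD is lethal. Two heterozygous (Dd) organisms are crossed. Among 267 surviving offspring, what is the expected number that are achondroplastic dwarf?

Cross: Dd × Dd
Punnett square offspring (before lethality): 1 DD, 2 Dd, 1 dd
The DD genotype is lethal (embryos die); surviving offspring: 2 Dd, 1 dd
achondroplastic dwarf: 2 out of 3 → fraction 2/3
Expected count = 2/3 × 267 = 178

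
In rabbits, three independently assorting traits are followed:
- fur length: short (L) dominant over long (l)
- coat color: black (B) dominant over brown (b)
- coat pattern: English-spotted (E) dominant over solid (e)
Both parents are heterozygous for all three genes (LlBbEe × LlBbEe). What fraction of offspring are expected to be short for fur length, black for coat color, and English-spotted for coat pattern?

Trihybrid cross: LlBbEe × LlBbEe
Each trait segregates independently with a 3:1 phenotypic ratio, so each gene contributes 3/4 (dominant) or 1/4 (recessive).
Target: short (fur length), black (coat color), English-spotted (coat pattern)
Probability = product of independent per-trait probabilities
= 3/4 × 3/4 × 3/4 = 27/64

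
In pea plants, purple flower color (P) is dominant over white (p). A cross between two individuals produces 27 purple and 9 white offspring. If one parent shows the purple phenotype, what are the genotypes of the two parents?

Observed offspring: 27 purple, 9 white
The observed ratio simplifies to 3:1. White (pp) offspring appear, so each parent must contribute one p allele. The parent stated to show purple carries P, so it is Pp. The other parent is then either Pp or pp: Pp × pp would give a 1:1 split, whereas Pp × Pp gives 3:1 — matching the data. So both parents are heterozygous (Pp × Pp).
Parent genotypes: Pp × Pp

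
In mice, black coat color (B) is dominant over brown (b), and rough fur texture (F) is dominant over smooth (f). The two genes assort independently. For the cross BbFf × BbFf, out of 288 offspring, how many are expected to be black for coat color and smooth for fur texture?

Dihybrid cross BbFf × BbFf — consider each gene separately:
coat color: Bb × Bb → 1 BB, 2 Bb, 1 bb → 3 B_ : 1 bb (out of 4)
fur texture: Ff × Ff → 1 FF, 2 Ff, 1 ff → 3 F_ : 1 ff (out of 4)
Looking for: black (B_) and smooth (ff)
P(black) = 3/4, P(smooth) = 1/4
P(both) = 3/4 × 1/4 = 3/16
Expected count = 3/16 × 288 = 54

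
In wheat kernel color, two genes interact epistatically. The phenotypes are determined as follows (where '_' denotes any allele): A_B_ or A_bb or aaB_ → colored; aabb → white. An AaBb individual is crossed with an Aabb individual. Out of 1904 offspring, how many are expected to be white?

Cross: AaBb × Aabb — consider each gene separately:
A gene: Aa × Aa → 1 AA, 2 Aa, 1 aa → 3 A_ : 1 aa (out of 4)
B gene: Bb × bb → 2 Bb, 2 bb → 2 B_ : 2 bb (out of 4)
Genotype classes (out of 4 × 4 = 16): A_B_ = 3×2 = 6; A_bb = 3×2 = 6; aaB_ = 1×2 = 2; aabb = 1×2 = 2
Apply the phenotype rules: A_B_ (6) + A_bb (6) + aaB_ (2) → colored; aabb (2) → white
Phenotype counts (out of 16): 14 colored, 2 white
white: 2 out of 16 → fraction 1/8
Expected count = 1/8 × 1904 = 238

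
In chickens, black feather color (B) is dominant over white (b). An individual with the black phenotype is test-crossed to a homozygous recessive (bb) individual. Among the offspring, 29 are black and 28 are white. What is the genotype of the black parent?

Test cross: ? × bb
Offspring: 29 black, 28 white — approximately 1:1.
A 1:1 ratio in a test cross indicates the unknown parent is heterozygous (Bb).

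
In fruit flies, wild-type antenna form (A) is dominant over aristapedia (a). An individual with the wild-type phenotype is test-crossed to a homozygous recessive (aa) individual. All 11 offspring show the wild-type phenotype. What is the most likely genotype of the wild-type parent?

Test cross: ? × aa
All offspring are wild-type.
If the unknown parent were heterozygous (Aa), about half of 11 offspring would be aristapedia; none are. The unknown parent is most likely homozygous dominant (AA).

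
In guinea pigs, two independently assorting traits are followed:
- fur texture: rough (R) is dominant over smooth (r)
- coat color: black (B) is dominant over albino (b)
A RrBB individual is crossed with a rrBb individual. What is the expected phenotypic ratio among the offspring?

Dihybrid cross RrBB × rrBb — consider each gene separately:
fur texture: Rr × rr → 2 Rr, 2 rr → 2 R_ : 2 rr (out of 4)
coat color: BB × Bb → 2 BB, 2 Bb → 4 B_ (out of 4)
Combine (counts out of 4 × 4 = 16): rough/black (R_B_) = 2×4 = 8; smooth/black (rrB_) = 2×4 = 8
Phenotype counts (out of 16): 8 rough/black, 8 smooth/black
Ratio: 1 rough/black : 1 smooth/black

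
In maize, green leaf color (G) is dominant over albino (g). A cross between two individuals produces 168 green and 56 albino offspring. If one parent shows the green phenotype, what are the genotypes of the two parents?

Observed offspring: 168 green, 56 albino
The observed ratio simplifies to 3:1. Albino (gg) offspring appear, so each parent must contribute one g allele. The parent stated to show green carries G, so it is Gg. The other parent is then either Gg or gg: Gg × gg would give a 1:1 split, whereas Gg × Gg gives 3:1 — matching the data. So both parents are heterozygous (Gg × Gg).
Parent genotypes: Gg × Gg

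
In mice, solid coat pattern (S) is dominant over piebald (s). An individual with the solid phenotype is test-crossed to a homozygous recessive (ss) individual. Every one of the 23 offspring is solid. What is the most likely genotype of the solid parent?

Test cross: ? × ss
All offspring are solid.
If the unknown parent were heterozygous (Ss), about half of 23 offspring would be piebald; none are. The unknown parent is most likely homozygous dominant (SS).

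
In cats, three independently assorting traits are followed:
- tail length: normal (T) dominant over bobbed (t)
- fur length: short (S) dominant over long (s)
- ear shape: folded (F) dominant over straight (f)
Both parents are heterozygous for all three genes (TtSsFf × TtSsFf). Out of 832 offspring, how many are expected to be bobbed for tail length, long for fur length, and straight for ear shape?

Trihybrid cross: TtSsFf × TtSsFf
Each trait segregates independently with a 3:1 phenotypic ratio, so each gene contributes 3/4 (dominant) or 1/4 (recessive).
Target: bobbed (tail length), long (fur length), straight (ear shape)
Probability = product of independent per-trait probabilities
= 1/4 × 1/4 × 1/4 = 1/64
Expected count = 1/64 × 832 = 13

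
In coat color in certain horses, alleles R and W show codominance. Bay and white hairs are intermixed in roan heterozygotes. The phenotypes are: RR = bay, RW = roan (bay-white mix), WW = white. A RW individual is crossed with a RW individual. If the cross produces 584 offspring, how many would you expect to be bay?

Punnett square for RW × RW:
Offspring genotypes: 1 RR, 2 RW, 1 WW
Phenotype counts: 1 bay, 2 roan (bay-white mix), 1 white
bay: 1 out of 4 → fraction 1/4
Expected count = 1/4 × 584 = 146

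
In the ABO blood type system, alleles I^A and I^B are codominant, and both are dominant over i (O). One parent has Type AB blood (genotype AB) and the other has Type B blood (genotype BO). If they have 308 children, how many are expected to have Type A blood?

Cross: AB × BO
Possible offspring genotypes: 1 AB, 1 AO, 1 BB, 1 BO
Blood type counts: 1 Type AB, 1 Type A, 2 Type B
Probability of Type A: 1/4
Expected count = 1/4 × 308 = 77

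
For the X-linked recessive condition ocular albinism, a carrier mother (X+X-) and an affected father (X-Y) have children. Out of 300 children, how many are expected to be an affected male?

Cross: X+X- × X-Y
Offspring: 1 X+X-, 1 X+Y, 1 X-X-, 1 X-Y
Probability of an affected male: 1/4
Expected count = 1/4 × 300 = 75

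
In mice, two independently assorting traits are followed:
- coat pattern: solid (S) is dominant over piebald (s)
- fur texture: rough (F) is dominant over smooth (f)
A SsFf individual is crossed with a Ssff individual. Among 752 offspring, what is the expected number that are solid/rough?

Dihybrid cross SsFf × Ssff — consider each gene separately:
coat pattern: Ss × Ss → 1 SS, 2 Ss, 1 ss → 3 S_ : 1 ss (out of 4)
fur texture: Ff × ff → 2 Ff, 2 ff → 2 F_ : 2 ff (out of 4)
Combine (counts out of 4 × 4 = 16): solid/rough (S_F_) = 3×2 = 6; solid/smooth (S_ff) = 3×2 = 6; piebald/rough (ssF_) = 1×2 = 2; piebald/smooth (ssff) = 1×2 = 2
Phenotype counts (out of 16): 6 solid/rough, 6 solid/smooth, 2 piebald/rough, 2 piebald/smooth
solid/rough: 6 out of 16 → fraction 3/8
Expected count = 3/8 × 752 = 282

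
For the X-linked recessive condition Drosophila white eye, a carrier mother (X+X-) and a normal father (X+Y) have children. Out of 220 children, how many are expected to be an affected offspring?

Cross: X+X- × X+Y
Offspring: 1 X+X+, 1 X+Y, 1 X+X-, 1 X-Y
Probability of an affected offspring: 1/4
Expected count = 1/4 × 220 = 55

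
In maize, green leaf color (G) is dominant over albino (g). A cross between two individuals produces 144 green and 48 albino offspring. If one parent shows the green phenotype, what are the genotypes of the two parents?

Observed offspring: 144 green, 48 albino
The observed ratio simplifies to 3:1. Albino (gg) offspring appear, so each parent must contribute one g allele. The parent stated to show green carries G, so it is Gg. The other parent is then either Gg or gg: Gg × gg would give a 1:1 split, whereas Gg × Gg gives 3:1 — matching the data. So both parents are heterozygous (Gg × Gg).
Parent genotypes: Gg × Gg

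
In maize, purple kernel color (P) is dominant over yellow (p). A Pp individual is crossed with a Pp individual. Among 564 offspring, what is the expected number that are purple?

Punnett square for Pp × Pp:
Offspring genotypes: 1 PP, 2 Pp, 1 pp
purple: 3, yellow: 1
purple: 3 out of 4 → fraction 3/4
Expected count = 3/4 × 564 = 423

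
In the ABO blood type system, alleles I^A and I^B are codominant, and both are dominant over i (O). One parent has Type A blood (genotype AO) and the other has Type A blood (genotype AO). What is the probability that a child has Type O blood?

Cross: AO × AO
Possible offspring genotypes: 1 AA, 2 AO, 1 OO
Blood type counts: 3 Type A, 1 Type O
Probability of Type O: 1/4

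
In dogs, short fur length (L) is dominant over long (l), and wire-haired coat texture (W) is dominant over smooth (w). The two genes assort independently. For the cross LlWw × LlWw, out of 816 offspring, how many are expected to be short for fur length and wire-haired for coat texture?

Dihybrid cross LlWw × LlWw — consider each gene separately:
fur length: Ll × Ll → 1 LL, 2 Ll, 1 ll → 3 L_ : 1 ll (out of 4)
coat texture: Ww × Ww → 1 WW, 2 Ww, 1 ww → 3 W_ : 1 ww (out of 4)
Looking for: short (L_) and wire-haired (W_)
P(short) = 3/4, P(wire-haired) = 3/4
P(both) = 3/4 × 3/4 = 9/16
Expected count = 9/16 × 816 = 459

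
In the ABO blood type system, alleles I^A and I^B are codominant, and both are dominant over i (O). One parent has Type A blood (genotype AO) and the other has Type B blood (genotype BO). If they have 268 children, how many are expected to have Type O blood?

Cross: AO × BO
Possible offspring genotypes: 1 AB, 1 AO, 1 BO, 1 OO
Blood type counts: 1 Type AB, 1 Type A, 1 Type B, 1 Type O
Probability of Type O: 1/4
Expected count = 1/4 × 268 = 67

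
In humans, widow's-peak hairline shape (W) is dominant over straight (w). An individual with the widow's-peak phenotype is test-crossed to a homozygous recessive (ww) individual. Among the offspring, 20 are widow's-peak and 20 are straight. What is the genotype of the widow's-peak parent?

Test cross: ? × ww
Offspring: 20 widow's-peak, 20 straight — approximately 1:1.
A 1:1 ratio in a test cross indicates the unknown parent is heterozygous (Ww).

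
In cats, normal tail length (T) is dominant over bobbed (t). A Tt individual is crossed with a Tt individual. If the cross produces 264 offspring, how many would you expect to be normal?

Punnett square for Tt × Tt:
Offspring genotypes: 1 TT, 2 Tt, 1 tt
normal: 3, bobbed: 1
normal: 3 out of 4 → fraction 3/4
Expected count = 3/4 × 264 = 198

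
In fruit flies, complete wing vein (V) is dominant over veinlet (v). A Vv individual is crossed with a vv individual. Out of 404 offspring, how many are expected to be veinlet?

Punnett square for Vv × vv:
Offspring genotypes: 2 Vv, 2 vv
complete: 2, veinlet: 2
veinlet: 2 out of 4 → fraction 1/2
Expected count = 1/2 × 404 = 202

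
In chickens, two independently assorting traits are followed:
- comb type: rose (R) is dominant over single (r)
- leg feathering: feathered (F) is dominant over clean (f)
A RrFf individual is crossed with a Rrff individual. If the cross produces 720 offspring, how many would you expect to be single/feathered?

Dihybrid cross RrFf × Rrff — consider each gene separately:
comb type: Rr × Rr → 1 RR, 2 Rr, 1 rr → 3 R_ : 1 rr (out of 4)
leg feathering: Ff × ff → 2 Ff, 2 ff → 2 F_ : 2 ff (out of 4)
Combine (counts out of 4 × 4 = 16): rose/feathered (R_F_) = 3×2 = 6; rose/clean (R_ff) = 3×2 = 6; single/feathered (rrF_) = 1×2 = 2; single/clean (rrff) = 1×2 = 2
Phenotype counts (out of 16): 6 rose/feathered, 6 rose/clean, 2 single/feathered, 2 single/clean
single/feathered: 2 out of 16 → fraction 1/8
Expected count = 1/8 × 720 = 90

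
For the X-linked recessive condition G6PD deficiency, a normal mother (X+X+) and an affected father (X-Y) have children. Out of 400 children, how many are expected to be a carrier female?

Cross: X+X+ × X-Y
Offspring: 2 X+X-, 2 X+Y
Probability of a carrier female: 2/4 = 1/2
Expected count = 1/2 × 400 = 200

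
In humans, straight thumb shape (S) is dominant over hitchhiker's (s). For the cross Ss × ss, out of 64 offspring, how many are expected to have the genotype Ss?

Punnett square for Ss × ss:
Offspring genotypes: 2 Ss, 2 ss
Total offspring: 4
Count with target: 2
Probability: 2/4 = 1/2
Expected count = 1/2 × 64 = 32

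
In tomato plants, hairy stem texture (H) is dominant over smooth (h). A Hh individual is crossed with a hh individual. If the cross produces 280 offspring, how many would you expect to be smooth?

Punnett square for Hh × hh:
Offspring genotypes: 2 Hh, 2 hh
hairy: 2, smooth: 2
smooth: 2 out of 4 → fraction 1/2
Expected count = 1/2 × 280 = 140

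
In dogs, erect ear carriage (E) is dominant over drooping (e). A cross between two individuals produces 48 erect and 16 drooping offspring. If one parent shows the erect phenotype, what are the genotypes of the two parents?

Observed offspring: 48 erect, 16 drooping
The observed ratio simplifies to 3:1. Drooping (ee) offspring appear, so each parent must contribute one e allele. The parent stated to show erect carries E, so it is Ee. The other parent is then either Ee or ee: Ee × ee would give a 1:1 split, whereas Ee × Ee gives 3:1 — matching the data. So both parents are heterozygous (Ee × Ee).
Parent genotypes: Ee × Ee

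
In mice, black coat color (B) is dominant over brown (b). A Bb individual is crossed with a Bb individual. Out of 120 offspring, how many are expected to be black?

Punnett square for Bb × Bb:
Offspring genotypes: 1 BB, 2 Bb, 1 bb
black: 3, brown: 1
black: 3 out of 4 → fraction 3/4
Expected count = 3/4 × 120 = 90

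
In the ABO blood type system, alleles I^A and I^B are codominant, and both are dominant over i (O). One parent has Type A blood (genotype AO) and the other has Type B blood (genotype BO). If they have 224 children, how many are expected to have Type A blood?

Cross: AO × BO
Possible offspring genotypes: 1 AB, 1 AO, 1 BO, 1 OO
Blood type counts: 1 Type AB, 1 Type A, 1 Type B, 1 Type O
Probability of Type A: 1/4
Expected count = 1/4 × 224 = 56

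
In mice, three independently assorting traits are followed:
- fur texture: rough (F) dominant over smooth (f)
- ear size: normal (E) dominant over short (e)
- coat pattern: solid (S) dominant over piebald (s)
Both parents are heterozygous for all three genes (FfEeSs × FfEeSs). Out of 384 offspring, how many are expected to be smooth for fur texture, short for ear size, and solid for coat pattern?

Trihybrid cross: FfEeSs × FfEeSs
Each trait segregates independently with a 3:1 phenotypic ratio, so each gene contributes 3/4 (dominant) or 1/4 (recessive).
Target: smooth (fur texture), short (ear size), solid (coat pattern)
Probability = product of independent per-trait probabilities
= 1/4 × 1/4 × 3/4 = 3/64
Expected count = 3/64 × 384 = 18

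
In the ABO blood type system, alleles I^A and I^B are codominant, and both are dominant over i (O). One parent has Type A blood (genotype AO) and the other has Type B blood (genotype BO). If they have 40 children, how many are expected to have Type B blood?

Cross: AO × BO
Possible offspring genotypes: 1 AB, 1 AO, 1 BO, 1 OO
Blood type counts: 1 Type AB, 1 Type A, 1 Type B, 1 Type O
Probability of Type B: 1/4
Expected count = 1/4 × 40 = 10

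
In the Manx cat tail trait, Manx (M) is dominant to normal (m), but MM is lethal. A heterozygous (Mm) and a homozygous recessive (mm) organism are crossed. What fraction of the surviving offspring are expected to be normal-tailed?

Cross: Mm × mm
Punnett square offspring (before lethality): 2 Mm, 2 mm
No MM offspring are produced in this cross.
normal-tailed: 2 out of 4
Probability: 2/4 = 1/2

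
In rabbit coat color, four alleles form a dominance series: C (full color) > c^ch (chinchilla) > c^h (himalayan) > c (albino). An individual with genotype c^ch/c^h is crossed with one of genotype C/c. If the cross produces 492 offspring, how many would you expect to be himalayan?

Cross: c^ch/c^h × C/c
Allele dominance: C > c^ch > c^h > c
Offspring genotypes: 1 C/c^ch, 1 c^ch/c, 1 C/c^h, 1 c^h/c
Phenotype counts: 2 full color, 1 chinchilla, 1 himalayan
himalayan: 1 out of 4 → fraction 1/4
Expected count = 1/4 × 492 = 123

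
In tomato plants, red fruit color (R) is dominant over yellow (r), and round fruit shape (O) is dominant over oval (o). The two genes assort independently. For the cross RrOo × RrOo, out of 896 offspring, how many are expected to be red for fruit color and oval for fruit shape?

Dihybrid cross RrOo × RrOo — consider each gene separately:
fruit color: Rr × Rr → 1 RR, 2 Rr, 1 rr → 3 R_ : 1 rr (out of 4)
fruit shape: Oo × Oo → 1 OO, 2 Oo, 1 oo → 3 O_ : 1 oo (out of 4)
Looking for: red (R_) and oval (oo)
P(red) = 3/4, P(oval) = 1/4
P(both) = 3/4 × 1/4 = 3/16
Expected count = 3/16 × 896 = 168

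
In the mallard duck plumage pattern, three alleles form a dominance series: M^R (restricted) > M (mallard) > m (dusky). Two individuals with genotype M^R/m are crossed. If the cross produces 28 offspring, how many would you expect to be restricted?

Cross: M^R/m × M^R/m
Allele dominance: M^R > M > m
Offspring genotypes: 1 M^R/M^R, 2 M^R/m, 1 m/m
Phenotype counts: 3 restricted, 1 dusky
restricted: 3 out of 4 → fraction 3/4
Expected count = 3/4 × 28 = 21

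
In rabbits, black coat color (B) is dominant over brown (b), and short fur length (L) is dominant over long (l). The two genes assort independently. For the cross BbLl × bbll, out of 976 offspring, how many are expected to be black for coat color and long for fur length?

Dihybrid cross BbLl × bbll — consider each gene separately:
coat color: Bb × bb → 2 Bb, 2 bb → 2 B_ : 2 bb (out of 4)
fur length: Ll × ll → 2 Ll, 2 ll → 2 L_ : 2 ll (out of 4)
Looking for: black (B_) and long (ll)
P(black) = 2/4, P(long) = 2/4
P(both) = 2/4 × 2/4 = 4/16 = 1/4
Expected count = 1/4 × 976 = 244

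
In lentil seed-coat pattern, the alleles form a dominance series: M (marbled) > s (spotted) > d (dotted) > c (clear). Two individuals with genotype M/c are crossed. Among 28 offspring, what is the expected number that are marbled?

Cross: M/c × M/c
Allele dominance: M > s > d > c
Offspring genotypes: 1 M/M, 2 M/c, 1 c/c
Phenotype counts: 3 marbled, 1 clear
marbled: 3 out of 4 → fraction 3/4
Expected count = 3/4 × 28 = 21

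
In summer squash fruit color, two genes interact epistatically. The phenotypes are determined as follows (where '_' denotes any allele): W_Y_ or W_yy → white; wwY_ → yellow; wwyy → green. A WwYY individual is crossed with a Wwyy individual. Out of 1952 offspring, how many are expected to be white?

Cross: WwYY × Wwyy — consider each gene separately:
W gene: Ww × Ww → 1 WW, 2 Ww, 1 ww → 3 W_ : 1 ww (out of 4)
Y gene: YY × yy → 4 Yy → 4 Y_ (out of 4)
Genotype classes (out of 4 × 4 = 16): W_Y_ = 3×4 = 12; wwY_ = 1×4 = 4
Apply the phenotype rules: W_Y_ (12) → white; wwY_ (4) → yellow
Phenotype counts (out of 16): 12 white, 4 yellow
white: 12 out of 16 → fraction 3/4
Expected count = 3/4 × 1952 = 1464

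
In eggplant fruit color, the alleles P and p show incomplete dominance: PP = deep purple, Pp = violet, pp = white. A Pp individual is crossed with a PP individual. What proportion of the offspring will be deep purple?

Punnett square for Pp × PP:
Offspring genotypes: 2 PP, 2 Pp
Phenotype counts: 2 deep purple, 2 violet
deep purple: 2 out of 4
Probability: 2/4 = 1/2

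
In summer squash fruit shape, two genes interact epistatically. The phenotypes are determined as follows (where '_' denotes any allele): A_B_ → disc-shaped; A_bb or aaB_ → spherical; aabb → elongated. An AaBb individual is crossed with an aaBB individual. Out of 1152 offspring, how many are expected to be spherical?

Cross: AaBb × aaBB — consider each gene separately:
A gene: Aa × aa → 2 Aa, 2 aa → 2 A_ : 2 aa (out of 4)
B gene: Bb × BB → 2 BB, 2 Bb → 4 B_ (out of 4)
Genotype classes (out of 4 × 4 = 16): A_B_ = 2×4 = 8; aaB_ = 2×4 = 8
Apply the phenotype rules: A_B_ (8) → disc-shaped; aaB_ (8) → spherical
Phenotype counts (out of 16): 8 disc-shaped, 8 spherical
spherical: 8 out of 16 → fraction 1/2
Expected count = 1/2 × 1152 = 576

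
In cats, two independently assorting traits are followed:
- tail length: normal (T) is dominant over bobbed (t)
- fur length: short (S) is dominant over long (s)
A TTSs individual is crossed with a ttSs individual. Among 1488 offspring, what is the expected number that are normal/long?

Dihybrid cross TTSs × ttSs — consider each gene separately:
tail length: TT × tt → 4 Tt → 4 T_ (out of 4)
fur length: Ss × Ss → 1 SS, 2 Ss, 1 ss → 3 S_ : 1 ss (out of 4)
Combine (counts out of 4 × 4 = 16): normal/short (T_S_) = 4×3 = 12; normal/long (T_ss) = 4×1 = 4
Phenotype counts (out of 16): 12 normal/short, 4 normal/long
normal/long: 4 out of 16 → fraction 1/4
Expected count = 1/4 × 1488 = 372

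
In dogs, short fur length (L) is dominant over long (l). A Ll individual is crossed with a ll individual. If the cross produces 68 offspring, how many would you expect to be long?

Punnett square for Ll × ll:
Offspring genotypes: 2 Ll, 2 ll
short: 2, long: 2
long: 2 out of 4 → fraction 1/2
Expected count = 1/2 × 68 = 34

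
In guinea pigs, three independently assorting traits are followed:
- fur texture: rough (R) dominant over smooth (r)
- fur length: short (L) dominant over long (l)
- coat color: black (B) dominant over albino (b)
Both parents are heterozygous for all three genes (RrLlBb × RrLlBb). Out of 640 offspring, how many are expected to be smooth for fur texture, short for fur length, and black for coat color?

Trihybrid cross: RrLlBb × RrLlBb
Each trait segregates independently with a 3:1 phenotypic ratio, so each gene contributes 3/4 (dominant) or 1/4 (recessive).
Target: smooth (fur texture), short (fur length), black (coat color)
Probability = product of independent per-trait probabilities
= 1/4 × 3/4 × 3/4 = 9/64
Expected count = 9/64 × 640 = 90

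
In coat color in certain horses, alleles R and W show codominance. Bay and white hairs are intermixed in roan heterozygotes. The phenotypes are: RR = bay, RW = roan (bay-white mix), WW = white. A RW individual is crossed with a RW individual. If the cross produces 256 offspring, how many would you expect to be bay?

Punnett square for RW × RW:
Offspring genotypes: 1 RR, 2 RW, 1 WW
Phenotype counts: 1 bay, 2 roan (bay-white mix), 1 white
bay: 1 out of 4 → fraction 1/4
Expected count = 1/4 × 256 = 64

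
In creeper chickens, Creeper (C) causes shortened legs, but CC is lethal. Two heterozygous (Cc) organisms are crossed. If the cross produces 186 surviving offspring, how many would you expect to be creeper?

Cross: Cc × Cc
Punnett square offspring (before lethality): 1 CC, 2 Cc, 1 cc
The CC genotype is lethal (embryos die); surviving offspring: 2 Cc, 1 cc
creeper: 2 out of 3 → fraction 2/3
Expected count = 2/3 × 186 = 124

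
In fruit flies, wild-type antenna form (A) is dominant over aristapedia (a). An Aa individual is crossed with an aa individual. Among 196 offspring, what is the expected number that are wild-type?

Punnett square for Aa × aa:
Offspring genotypes: 2 Aa, 2 aa
wild-type: 2, aristapedia: 2
wild-type: 2 out of 4 → fraction 1/2
Expected count = 1/2 × 196 = 98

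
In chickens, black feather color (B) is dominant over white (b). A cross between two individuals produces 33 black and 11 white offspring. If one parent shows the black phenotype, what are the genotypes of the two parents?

Observed offspring: 33 black, 11 white
The observed ratio simplifies to 3:1. White (bb) offspring appear, so each parent must contribute one b allele. The parent stated to show black carries B, so it is Bb. The other parent is then either Bb or bb: Bb × bb would give a 1:1 split, whereas Bb × Bb gives 3:1 — matching the data. So both parents are heterozygous (Bb × Bb).
Parent genotypes: Bb × Bb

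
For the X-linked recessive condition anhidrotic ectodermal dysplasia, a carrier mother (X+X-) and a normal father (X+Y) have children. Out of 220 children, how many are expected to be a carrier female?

Cross: X+X- × X+Y
Offspring: 1 X+X+, 1 X+Y, 1 X+X-, 1 X-Y
Probability of a carrier female: 1/4
Expected count = 1/4 × 220 = 55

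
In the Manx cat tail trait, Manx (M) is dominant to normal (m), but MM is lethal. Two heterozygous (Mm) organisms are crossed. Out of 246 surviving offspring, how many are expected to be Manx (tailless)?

Cross: Mm × Mm
Punnett square offspring (before lethality): 1 MM, 2 Mm, 1 mm
The MM genotype is lethal (embryos die); surviving offspring: 2 Mm, 1 mm
Manx (tailless): 2 out of 3 → fraction 2/3
Expected count = 2/3 × 246 = 164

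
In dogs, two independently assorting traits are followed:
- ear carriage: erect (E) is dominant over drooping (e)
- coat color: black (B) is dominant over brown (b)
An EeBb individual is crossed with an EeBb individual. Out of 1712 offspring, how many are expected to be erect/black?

Dihybrid cross EeBb × EeBb — consider each gene separately:
ear carriage: Ee × Ee → 1 EE, 2 Ee, 1 ee → 3 E_ : 1 ee (out of 4)
coat color: Bb × Bb → 1 BB, 2 Bb, 1 bb → 3 B_ : 1 bb (out of 4)
Combine (counts out of 4 × 4 = 16): erect/black (E_B_) = 3×3 = 9; erect/brown (E_bb) = 3×1 = 3; drooping/black (eeB_) = 1×3 = 3; drooping/brown (eebb) = 1×1 = 1
Phenotype counts (out of 16): 9 erect/black, 3 erect/brown, 3 drooping/black, 1 drooping/brown
erect/black: 9 out of 16 → fraction 9/16
Expected count = 9/16 × 1712 = 963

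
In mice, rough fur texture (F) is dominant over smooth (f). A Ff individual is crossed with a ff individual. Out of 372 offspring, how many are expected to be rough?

Punnett square for Ff × ff:
Offspring genotypes: 2 Ff, 2 ff
rough: 2, smooth: 2
rough: 2 out of 4 → fraction 1/2
Expected count = 1/2 × 372 = 186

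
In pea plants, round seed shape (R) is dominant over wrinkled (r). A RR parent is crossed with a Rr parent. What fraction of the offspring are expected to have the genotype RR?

Punnett square for RR × Rr:
Offspring genotypes: 2 RR, 2 Rr
Total offspring: 4
Count with target: 2
Probability: 2/4 = 1/2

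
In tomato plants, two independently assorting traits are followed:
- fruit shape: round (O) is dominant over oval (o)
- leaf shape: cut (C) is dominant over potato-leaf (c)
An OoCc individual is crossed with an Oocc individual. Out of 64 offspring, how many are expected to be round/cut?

Dihybrid cross OoCc × Oocc — consider each gene separately:
fruit shape: Oo × Oo → 1 OO, 2 Oo, 1 oo → 3 O_ : 1 oo (out of 4)
leaf shape: Cc × cc → 2 Cc, 2 cc → 2 C_ : 2 cc (out of 4)
Combine (counts out of 4 × 4 = 16): round/cut (O_C_) = 3×2 = 6; round/potato-leaf (O_cc) = 3×2 = 6; oval/cut (ooC_) = 1×2 = 2; oval/potato-leaf (oocc) = 1×2 = 2
Phenotype counts (out of 16): 6 round/cut, 6 round/potato-leaf, 2 oval/cut, 2 oval/potato-leaf
round/cut: 6 out of 16 → fraction 3/8
Expected count = 3/8 × 64 = 24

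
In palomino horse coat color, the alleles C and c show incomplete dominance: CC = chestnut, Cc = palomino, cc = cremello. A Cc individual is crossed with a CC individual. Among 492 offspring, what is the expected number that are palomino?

Punnett square for Cc × CC:
Offspring genotypes: 2 CC, 2 Cc
Phenotype counts: 2 chestnut, 2 palomino
palomino: 2 out of 4 → fraction 1/2
Expected count = 1/2 × 492 = 246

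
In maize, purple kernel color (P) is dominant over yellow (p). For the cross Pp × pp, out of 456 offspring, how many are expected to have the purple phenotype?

Punnett square for Pp × pp:
Offspring genotypes: 2 Pp, 2 pp
Total offspring: 4
Count with target: 2
Probability: 2/4 = 1/2
Expected count = 1/2 × 456 = 228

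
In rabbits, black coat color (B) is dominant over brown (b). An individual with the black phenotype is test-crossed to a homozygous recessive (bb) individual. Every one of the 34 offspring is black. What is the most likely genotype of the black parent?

Test cross: ? × bb
All offspring are black.
If the unknown parent were heterozygous (Bb), about half of 34 offspring would be brown; none are. The unknown parent is most likely homozygous dominant (BB).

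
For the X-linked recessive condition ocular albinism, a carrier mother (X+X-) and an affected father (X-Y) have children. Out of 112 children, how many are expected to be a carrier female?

Cross: X+X- × X-Y
Offspring: 1 X+X-, 1 X+Y, 1 X-X-, 1 X-Y
Probability of a carrier female: 1/4
Expected count = 1/4 × 112 = 28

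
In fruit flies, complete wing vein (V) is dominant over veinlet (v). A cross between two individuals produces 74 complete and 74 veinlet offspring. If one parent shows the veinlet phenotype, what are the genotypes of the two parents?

Observed offspring: 74 complete, 74 veinlet
The observed ratio simplifies to 1:1. One parent shows veinlet, so its genotype must be vv. A 1:1 offspring split requires the other parent to be heterozygous (Vv).
Parent genotypes: vv × Vv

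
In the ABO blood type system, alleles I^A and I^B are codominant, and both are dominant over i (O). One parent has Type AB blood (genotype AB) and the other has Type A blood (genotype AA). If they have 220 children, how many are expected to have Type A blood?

Cross: AB × AA
Possible offspring genotypes: 2 AA, 2 AB
Blood type counts: 2 Type A, 2 Type AB
Probability of Type A: 2/4 = 1/2
Expected count = 1/2 × 220 = 110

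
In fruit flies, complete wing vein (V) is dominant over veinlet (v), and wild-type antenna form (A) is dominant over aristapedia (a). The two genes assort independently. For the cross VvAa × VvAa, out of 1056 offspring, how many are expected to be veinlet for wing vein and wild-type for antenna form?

Dihybrid cross VvAa × VvAa — consider each gene separately:
wing vein: Vv × Vv → 1 VV, 2 Vv, 1 vv → 3 V_ : 1 vv (out of 4)
antenna form: Aa × Aa → 1 AA, 2 Aa, 1 aa → 3 A_ : 1 aa (out of 4)
Looking for: veinlet (vv) and wild-type (A_)
P(veinlet) = 1/4, P(wild-type) = 3/4
P(both) = 1/4 × 3/4 = 3/16
Expected count = 3/16 × 1056 = 198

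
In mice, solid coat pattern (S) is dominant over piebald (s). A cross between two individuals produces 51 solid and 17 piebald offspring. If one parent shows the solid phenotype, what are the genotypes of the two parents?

Observed offspring: 51 solid, 17 piebald
The observed ratio simplifies to 3:1. Piebald (ss) offspring appear, so each parent must contribute one s allele. The parent stated to show solid carries S, so it is Ss. The other parent is then either Ss or ss: Ss × ss would give a 1:1 split, whereas Ss × Ss gives 3:1 — matching the data. So both parents are heterozygous (Ss × Ss).
Parent genotypes: Ss × Ss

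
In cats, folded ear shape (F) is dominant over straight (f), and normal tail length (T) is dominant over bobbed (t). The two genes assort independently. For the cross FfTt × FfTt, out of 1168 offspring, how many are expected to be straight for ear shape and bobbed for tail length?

Dihybrid cross FfTt × FfTt — consider each gene separately:
ear shape: Ff × Ff → 1 FF, 2 Ff, 1 ff → 3 F_ : 1 ff (out of 4)
tail length: Tt × Tt → 1 TT, 2 Tt, 1 tt → 3 T_ : 1 tt (out of 4)
Looking for: straight (ff) and bobbed (tt)
P(straight) = 1/4, P(bobbed) = 1/4
P(both) = 1/4 × 1/4 = 1/16
Expected count = 1/16 × 1168 = 73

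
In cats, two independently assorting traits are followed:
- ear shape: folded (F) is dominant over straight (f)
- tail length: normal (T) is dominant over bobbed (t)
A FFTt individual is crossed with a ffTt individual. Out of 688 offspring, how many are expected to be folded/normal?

Dihybrid cross FFTt × ffTt — consider each gene separately:
ear shape: FF × ff → 4 Ff → 4 F_ (out of 4)
tail length: Tt × Tt → 1 TT, 2 Tt, 1 tt → 3 T_ : 1 tt (out of 4)
Combine (counts out of 4 × 4 = 16): folded/normal (F_T_) = 4×3 = 12; folded/bobbed (F_tt) = 4×1 = 4
Phenotype counts (out of 16): 12 folded/normal, 4 folded/bobbed
folded/normal: 12 out of 16 → fraction 3/4
Expected count = 3/4 × 688 = 516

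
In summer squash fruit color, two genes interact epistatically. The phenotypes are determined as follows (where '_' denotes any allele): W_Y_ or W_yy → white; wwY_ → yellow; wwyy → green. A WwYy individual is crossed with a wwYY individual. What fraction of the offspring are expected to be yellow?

Cross: WwYy × wwYY — consider each gene separately:
W gene: Ww × ww → 2 Ww, 2 ww → 2 W_ : 2 ww (out of 4)
Y gene: Yy × YY → 2 YY, 2 Yy → 4 Y_ (out of 4)
Genotype classes (out of 4 × 4 = 16): W_Y_ = 2×4 = 8; wwY_ = 2×4 = 8
Apply the phenotype rules: W_Y_ (8) → white; wwY_ (8) → yellow
Phenotype counts (out of 16): 8 white, 8 yellow
yellow: 8 out of 16
Probability: 8/16 = 1/2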